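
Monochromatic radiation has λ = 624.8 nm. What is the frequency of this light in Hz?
4.7982e+14 Hz

Using the wave equation: c = fλ

Solving for frequency:
f = c/λ = (3×10⁸ m/s) / (624.8×10⁻⁹ m)
f = 4.7982e+14 Hz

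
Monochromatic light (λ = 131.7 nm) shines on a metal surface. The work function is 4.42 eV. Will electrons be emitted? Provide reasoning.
Yes

For photoemission, the photon energy must exceed the work function.

Photon energy: E = hc/λ = 9.4141 eV
Work function: φ = 4.42 eV

Since E_photon (9.4141 eV) > φ (4.42 eV), photoemission WILL occur.
The threshold wavelength is λ₀ = hc/φ = 280.5 nm.
Since 131.7 nm < 280.5 nm, the light has sufficient energy.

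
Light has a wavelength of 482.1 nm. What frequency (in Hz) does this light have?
6.2185e+14 Hz

Using the wave equation: c = fλ

Solving for frequency:
f = c/λ = (3×10⁸ m/s) / (482.1×10⁻⁹ m)
f = 6.2185e+14 Hz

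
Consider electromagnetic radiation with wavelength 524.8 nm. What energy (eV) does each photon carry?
2.3625 eV

Using E = hf = hc/λ:

E = hc/λ = (6.626×10⁻³⁴ J·s)(3×10⁸ m/s) / (524.8×10⁻⁹ m)
E = 2.3625 eV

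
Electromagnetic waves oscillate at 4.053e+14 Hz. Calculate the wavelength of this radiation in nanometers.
739.68 nm

Using the wave equation: c = fλ

Solving for wavelength:
λ = c/f = (3×10⁸ m/s) / (4.053e+14 Hz)
λ = 739.68 nm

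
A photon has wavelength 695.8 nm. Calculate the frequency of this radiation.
4.3086e+14 Hz

Using the wave equation: c = fλ

Solving for frequency:
f = c/λ = (3×10⁸ m/s) / (695.8×10⁻⁹ m)
f = 4.3086e+14 Hz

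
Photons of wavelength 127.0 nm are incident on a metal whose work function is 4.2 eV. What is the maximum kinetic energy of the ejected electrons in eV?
5.5625 eV

Using Einstein's photoelectric equation: KE_max = hf - φ = hc/λ - φ

First, calculate the photon energy:
E_photon = hc/λ = (6.626×10⁻³⁴ J·s)(3×10⁸ m/s) / (127.0×10⁻⁹ m)
E_photon = 9.7625 eV

Then, the maximum kinetic energy:
KE_max = E_photon - φ = 9.7625 eV - 4.2 eV = 5.5625 eV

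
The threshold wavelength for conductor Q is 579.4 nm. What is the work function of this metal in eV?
2.14 eV

At the threshold wavelength, photon energy equals work function:
φ = hc/λ₀

Calculating:
φ = (6.626×10⁻³⁴ J·s)(3×10⁸ m/s) / (579.4×10⁻⁹ m)
φ = 2.14 eV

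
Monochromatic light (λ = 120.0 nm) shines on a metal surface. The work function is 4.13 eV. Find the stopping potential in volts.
6.2020 V

The stopping potential V_s satisfies: eV_s = KE_max

First, find KE_max using Einstein's equation:
E_photon = hc/λ = 10.3320 eV
KE_max = E_photon - φ = 10.3320 - 4.13 = 6.2020 eV

Since eV_s = KE_max:
V_s = KE_max/e = 6.2020 V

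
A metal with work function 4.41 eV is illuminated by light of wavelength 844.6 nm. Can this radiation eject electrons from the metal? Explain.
No

For photoemission, the photon energy must exceed the work function.

Photon energy: E = hc/λ = 1.4680 eV
Work function: φ = 4.41 eV

Since E_photon (1.4680 eV) < φ (4.41 eV), photoemission will NOT occur.
The threshold wavelength is λ₀ = hc/φ = 281.1 nm.
Since 844.6 nm > 281.1 nm, the photons lack sufficient energy.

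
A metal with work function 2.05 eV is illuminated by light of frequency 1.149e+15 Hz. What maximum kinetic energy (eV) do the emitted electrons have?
2.7019 eV

Using Einstein's photoelectric equation: KE_max = hf - φ

First, calculate the photon energy:
E_photon = hf = (6.626×10⁻³⁴ J·s)(1.149e+15 Hz)
E_photon = 4.7519 eV

Then, the maximum kinetic energy:
KE_max = E_photon - φ = 4.7519 eV - 2.05 eV = 2.7019 eV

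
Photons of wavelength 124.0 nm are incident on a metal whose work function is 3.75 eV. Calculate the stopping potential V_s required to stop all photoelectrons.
6.2487 V

The stopping potential V_s satisfies: eV_s = KE_max

First, find KE_max using Einstein's equation:
E_photon = hc/λ = 9.9987 eV
KE_max = E_photon - φ = 9.9987 - 3.75 = 6.2487 eV

Since eV_s = KE_max:
V_s = KE_max/e = 6.2487 V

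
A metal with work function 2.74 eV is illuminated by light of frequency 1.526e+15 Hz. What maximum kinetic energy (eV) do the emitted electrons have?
3.5710 eV

Using Einstein's photoelectric equation: KE_max = hf - φ

First, calculate the photon energy:
E_photon = hf = (6.626×10⁻³⁴ J·s)(1.526e+15 Hz)
E_photon = 6.3110 eV

Then, the maximum kinetic energy:
KE_max = E_photon - φ = 6.3110 eV - 2.74 eV = 3.5710 eV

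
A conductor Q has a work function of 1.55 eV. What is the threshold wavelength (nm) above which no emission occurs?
799.90 nm

The threshold wavelength is when the photon energy equals the work function:
hc/λ₀ = φ

Solving for λ₀:
λ₀ = hc/φ = (6.626×10⁻³⁴ J·s)(3×10⁸ m/s) / (1.55 eV × 1.602×10⁻¹⁹ J/eV)
λ₀ = 799.90 nm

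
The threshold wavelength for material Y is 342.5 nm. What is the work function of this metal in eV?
3.62 eV

At the threshold wavelength, photon energy equals work function:
φ = hc/λ₀

Calculating:
φ = (6.626×10⁻³⁴ J·s)(3×10⁸ m/s) / (342.5×10⁻⁹ m)
φ = 3.62 eV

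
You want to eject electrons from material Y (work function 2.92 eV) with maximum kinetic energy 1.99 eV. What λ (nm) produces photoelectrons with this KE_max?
252.51 nm

From Einstein's equation: KE_max = hc/λ - φ

Rearranging for λ:
hc/λ = KE_max + φ
λ = hc/(KE_max + φ)

Required photon energy:
E_photon = KE_max + φ = 1.99 + 2.92 = 4.91 eV

Required wavelength:
λ = hc/E_photon = (6.626×10⁻³⁴)(3×10⁸) / (4.91 × 1.602×10⁻¹⁹)
λ = 252.51 nm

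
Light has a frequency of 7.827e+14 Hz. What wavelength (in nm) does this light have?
383.02 nm

Using the wave equation: c = fλ

Solving for wavelength:
λ = c/f = (3×10⁸ m/s) / (7.827e+14 Hz)
λ = 383.02 nm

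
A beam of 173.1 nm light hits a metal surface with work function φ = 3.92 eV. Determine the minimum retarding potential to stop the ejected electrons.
3.2426 V

The stopping potential V_s satisfies: eV_s = KE_max

First, find KE_max using Einstein's equation:
E_photon = hc/λ = 7.1626 eV
KE_max = E_photon - φ = 7.1626 - 3.92 = 3.2426 eV

Since eV_s = KE_max:
V_s = KE_max/e = 3.2426 V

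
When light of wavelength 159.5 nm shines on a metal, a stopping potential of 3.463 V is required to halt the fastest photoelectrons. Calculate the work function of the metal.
4.31 eV

The stopping potential gives the maximum kinetic energy: KE_max = eV_s = 3.463 eV

From Einstein's photoelectric equation: KE_max = hc/λ - φ
Rearranging: φ = hc/λ - KE_max

Calculate photon energy:
E_photon = hc/λ = (6.626×10⁻³⁴ J·s)(3×10⁸ m/s) / (159.5×10⁻⁹ m) = 7.7733 eV

Therefore:
φ = 7.7733 - 3.463 = 4.31 eV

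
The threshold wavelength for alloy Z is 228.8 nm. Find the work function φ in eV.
5.42 eV

At the threshold wavelength, photon energy equals work function:
φ = hc/λ₀

Calculating:
φ = (6.626×10⁻³⁴ J·s)(3×10⁸ m/s) / (228.8×10⁻⁹ m)
φ = 5.42 eV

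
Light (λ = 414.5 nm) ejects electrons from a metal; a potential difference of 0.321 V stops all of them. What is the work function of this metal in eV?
2.67 eV

The stopping potential gives the maximum kinetic energy: KE_max = eV_s = 0.321 eV

From Einstein's photoelectric equation: KE_max = hc/λ - φ
Rearranging: φ = hc/λ - KE_max

Calculate photon energy:
E_photon = hc/λ = (6.626×10⁻³⁴ J·s)(3×10⁸ m/s) / (414.5×10⁻⁹ m) = 2.9912 eV

Therefore:
φ = 2.9912 - 0.321 = 2.67 eV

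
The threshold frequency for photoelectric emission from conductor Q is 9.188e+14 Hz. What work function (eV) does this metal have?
3.80 eV

At the threshold frequency, photon energy equals work function:
φ = hf₀

Calculating:
φ = (6.626×10⁻³⁴ J·s)(9.188e+14 Hz)
φ = 3.80 eV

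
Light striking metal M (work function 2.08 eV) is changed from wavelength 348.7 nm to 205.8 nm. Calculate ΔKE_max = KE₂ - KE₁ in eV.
2.4689 eV

Using Einstein's equation: KE_max = hc/λ - φ

For λ₁ = 348.7 nm:
KE₁ = hc/λ₁ - φ = 3.5556 - 2.08 = 1.4756 eV

For λ₂ = 205.8 nm:
KE₂ = hc/λ₂ - φ = 6.0245 - 2.08 = 3.9445 eV

Change in KE:
ΔKE = KE₂ - KE₁ = 3.9445 - 1.4756 = 2.4689 eV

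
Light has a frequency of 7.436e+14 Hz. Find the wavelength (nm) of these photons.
403.16 nm

Using the wave equation: c = fλ

Solving for wavelength:
λ = c/f = (3×10⁸ m/s) / (7.436e+14 Hz)
λ = 403.16 nm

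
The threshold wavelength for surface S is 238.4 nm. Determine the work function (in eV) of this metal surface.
5.20 eV

At the threshold wavelength, photon energy equals work function:
φ = hc/λ₀

Calculating:
φ = (6.626×10⁻³⁴ J·s)(3×10⁸ m/s) / (238.4×10⁻⁹ m)
φ = 5.20 eV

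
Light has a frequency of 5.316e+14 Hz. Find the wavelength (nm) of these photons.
563.94 nm

Using the wave equation: c = fλ

Solving for wavelength:
λ = c/f = (3×10⁸ m/s) / (5.316e+14 Hz)
λ = 563.94 nm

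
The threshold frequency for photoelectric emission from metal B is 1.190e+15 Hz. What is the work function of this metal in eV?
4.92 eV

At the threshold frequency, photon energy equals work function:
φ = hf₀

Calculating:
φ = (6.626×10⁻³⁴ J·s)(1.190e+15 Hz)
φ = 4.92 eV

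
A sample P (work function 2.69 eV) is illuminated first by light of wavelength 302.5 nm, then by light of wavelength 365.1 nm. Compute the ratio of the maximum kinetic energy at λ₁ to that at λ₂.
1.9955

Using Einstein's equation: KE_max = hc/λ - φ

For λ₁ = 302.5 nm:
E₁ = hc/λ₁ = 4.0987 eV
KE₁ = E₁ - φ = 4.0987 - 2.69 = 1.4087 eV

For λ₂ = 365.1 nm:
E₂ = hc/λ₂ = 3.3959 eV
KE₂ = E₂ - φ = 3.3959 - 2.69 = 0.7059 eV

Ratio: KE₁/KE₂ = 1.4087/0.7059 = 1.9955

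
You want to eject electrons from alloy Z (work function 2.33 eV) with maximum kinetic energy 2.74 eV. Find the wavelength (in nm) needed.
244.54 nm

From Einstein's equation: KE_max = hc/λ - φ

Rearranging for λ:
hc/λ = KE_max + φ
λ = hc/(KE_max + φ)

Required photon energy:
E_photon = KE_max + φ = 2.74 + 2.33 = 5.07 eV

Required wavelength:
λ = hc/E_photon = (6.626×10⁻³⁴)(3×10⁸) / (5.07 × 1.602×10⁻¹⁹)
λ = 244.54 nm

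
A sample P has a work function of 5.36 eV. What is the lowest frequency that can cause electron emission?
1.2960e+15 Hz

The threshold frequency is when the photon energy equals the work function:
hf₀ = φ

Solving for f₀:
f₀ = φ/h = (5.36 eV × 1.602×10⁻¹⁹ J/eV) / (6.626×10⁻³⁴ J·s)
f₀ = 1.2960e+15 Hz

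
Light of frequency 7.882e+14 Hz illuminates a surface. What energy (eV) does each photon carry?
3.2597 eV

Using E = hf:

E = hf = (6.626×10⁻³⁴ J·s)(7.882e+14 Hz)
E = 3.2597 eV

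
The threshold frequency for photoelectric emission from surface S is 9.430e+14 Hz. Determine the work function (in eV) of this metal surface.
3.90 eV

At the threshold frequency, photon energy equals work function:
φ = hf₀

Calculating:
φ = (6.626×10⁻³⁴ J·s)(9.430e+14 Hz)
φ = 3.90 eV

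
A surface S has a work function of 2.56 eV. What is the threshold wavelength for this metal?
484.31 nm

The threshold wavelength is when the photon energy equals the work function:
hc/λ₀ = φ

Solving for λ₀:
λ₀ = hc/φ = (6.626×10⁻³⁴ J·s)(3×10⁸ m/s) / (2.56 eV × 1.602×10⁻¹⁹ J/eV)
λ₀ = 484.31 nm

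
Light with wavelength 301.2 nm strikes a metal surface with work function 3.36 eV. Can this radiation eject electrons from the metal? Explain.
Yes

For photoemission, the photon energy must exceed the work function.

Photon energy: E = hc/λ = 4.1163 eV
Work function: φ = 3.36 eV

Since E_photon (4.1163 eV) > φ (3.36 eV), photoemission WILL occur.
The threshold wavelength is λ₀ = hc/φ = 369.0 nm.
Since 301.2 nm < 369.0 nm, the light has sufficient energy.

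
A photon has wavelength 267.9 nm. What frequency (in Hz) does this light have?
1.1190e+15 Hz

Using the wave equation: c = fλ

Solving for frequency:
f = c/λ = (3×10⁸ m/s) / (267.9×10⁻⁹ m)
f = 1.1190e+15 Hz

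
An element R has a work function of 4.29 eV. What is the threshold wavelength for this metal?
289.01 nm

The threshold wavelength is when the photon energy equals the work function:
hc/λ₀ = φ

Solving for λ₀:
λ₀ = hc/φ = (6.626×10⁻³⁴ J·s)(3×10⁸ m/s) / (4.29 eV × 1.602×10⁻¹⁹ J/eV)
λ₀ = 289.01 nm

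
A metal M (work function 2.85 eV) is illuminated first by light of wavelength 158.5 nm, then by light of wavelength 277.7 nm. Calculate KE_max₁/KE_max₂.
3.0795

Using Einstein's equation: KE_max = hc/λ - φ

For λ₁ = 158.5 nm:
E₁ = hc/λ₁ = 7.8223 eV
KE₁ = E₁ - φ = 7.8223 - 2.85 = 4.9723 eV

For λ₂ = 277.7 nm:
E₂ = hc/λ₂ = 4.4647 eV
KE₂ = E₂ - φ = 4.4647 - 2.85 = 1.6147 eV

Ratio: KE₁/KE₂ = 4.9723/1.6147 = 3.0795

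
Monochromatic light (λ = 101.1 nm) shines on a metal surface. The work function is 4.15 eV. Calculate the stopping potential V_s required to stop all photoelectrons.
8.1135 V

The stopping potential V_s satisfies: eV_s = KE_max

First, find KE_max using Einstein's equation:
E_photon = hc/λ = 12.2635 eV
KE_max = E_photon - φ = 12.2635 - 4.15 = 8.1135 eV

Since eV_s = KE_max:
V_s = KE_max/e = 8.1135 V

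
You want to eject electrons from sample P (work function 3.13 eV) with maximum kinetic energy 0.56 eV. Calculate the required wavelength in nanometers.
336.00 nm

From Einstein's equation: KE_max = hc/λ - φ

Rearranging for λ:
hc/λ = KE_max + φ
λ = hc/(KE_max + φ)

Required photon energy:
E_photon = KE_max + φ = 0.56 + 3.13 = 3.69 eV

Required wavelength:
λ = hc/E_photon = (6.626×10⁻³⁴)(3×10⁸) / (3.69 × 1.602×10⁻¹⁹)
λ = 336.00 nm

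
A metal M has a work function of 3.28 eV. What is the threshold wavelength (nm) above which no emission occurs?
378.00 nm

The threshold wavelength is when the photon energy equals the work function:
hc/λ₀ = φ

Solving for λ₀:
λ₀ = hc/φ = (6.626×10⁻³⁴ J·s)(3×10⁸ m/s) / (3.28 eV × 1.602×10⁻¹⁹ J/eV)
λ₀ = 378.00 nm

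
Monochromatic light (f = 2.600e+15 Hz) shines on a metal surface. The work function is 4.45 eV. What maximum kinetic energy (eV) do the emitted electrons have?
6.3027 eV

Using Einstein's photoelectric equation: KE_max = hf - φ

First, calculate the photon energy:
E_photon = hf = (6.626×10⁻³⁴ J·s)(2.600e+15 Hz)
E_photon = 10.7527 eV

Then, the maximum kinetic energy:
KE_max = E_photon - φ = 10.7527 eV - 4.45 eV = 6.3027 eV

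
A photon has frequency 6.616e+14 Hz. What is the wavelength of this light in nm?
453.13 nm

Using the wave equation: c = fλ

Solving for wavelength:
λ = c/f = (3×10⁸ m/s) / (6.616e+14 Hz)
λ = 453.13 nm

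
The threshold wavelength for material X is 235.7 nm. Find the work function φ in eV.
5.26 eV

At the threshold wavelength, photon energy equals work function:
φ = hc/λ₀

Calculating:
φ = (6.626×10⁻³⁴ J·s)(3×10⁸ m/s) / (235.7×10⁻⁹ m)
φ = 5.26 eV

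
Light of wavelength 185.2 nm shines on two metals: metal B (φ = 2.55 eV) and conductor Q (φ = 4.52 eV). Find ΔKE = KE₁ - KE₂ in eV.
1.9700 eV

Using KE_max = hc/λ - φ for each metal:

Photon energy: E = hc/λ = 6.6946 eV

For metal B (φ₁ = 2.55 eV):
KE₁ = E - φ₁ = 6.6946 - 2.55 = 4.1446 eV

For conductor Q (φ₂ = 4.52 eV):
KE₂ = E - φ₂ = 6.6946 - 4.52 = 2.1746 eV

Difference:
ΔKE = KE₁ - KE₂ = 4.1446 - 2.1746 = 1.9700 eV

Note: The difference equals the difference in work functions: 4.52 - 2.55 = 1.97 eV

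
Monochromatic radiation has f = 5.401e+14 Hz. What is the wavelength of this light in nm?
555.07 nm

Using the wave equation: c = fλ

Solving for wavelength:
λ = c/f = (3×10⁸ m/s) / (5.401e+14 Hz)
λ = 555.07 nm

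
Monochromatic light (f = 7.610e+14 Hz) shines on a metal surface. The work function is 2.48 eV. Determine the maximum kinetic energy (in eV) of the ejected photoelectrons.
0.6672 eV

Using Einstein's photoelectric equation: KE_max = hf - φ

First, calculate the photon energy:
E_photon = hf = (6.626×10⁻³⁴ J·s)(7.610e+14 Hz)
E_photon = 3.1472 eV

Then, the maximum kinetic energy:
KE_max = E_photon - φ = 3.1472 eV - 2.48 eV = 0.6672 eV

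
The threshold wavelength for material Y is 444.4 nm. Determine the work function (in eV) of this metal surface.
2.79 eV

At the threshold wavelength, photon energy equals work function:
φ = hc/λ₀

Calculating:
φ = (6.626×10⁻³⁴ J·s)(3×10⁸ m/s) / (444.4×10⁻⁹ m)
φ = 2.79 eV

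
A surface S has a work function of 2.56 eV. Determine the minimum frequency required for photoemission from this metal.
6.1901e+14 Hz

The threshold frequency is when the photon energy equals the work function:
hf₀ = φ

Solving for f₀:
f₀ = φ/h = (2.56 eV × 1.602×10⁻¹⁹ J/eV) / (6.626×10⁻³⁴ J·s)
f₀ = 6.1901e+14 Hz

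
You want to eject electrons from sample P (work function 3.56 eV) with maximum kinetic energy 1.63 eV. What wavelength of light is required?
238.89 nm

From Einstein's equation: KE_max = hc/λ - φ

Rearranging for λ:
hc/λ = KE_max + φ
λ = hc/(KE_max + φ)

Required photon energy:
E_photon = KE_max + φ = 1.63 + 3.56 = 5.19 eV

Required wavelength:
λ = hc/E_photon = (6.626×10⁻³⁴)(3×10⁸) / (5.19 × 1.602×10⁻¹⁹)
λ = 238.89 nm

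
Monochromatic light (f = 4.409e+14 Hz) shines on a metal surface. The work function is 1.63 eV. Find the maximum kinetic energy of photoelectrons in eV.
0.1934 eV

Using Einstein's photoelectric equation: KE_max = hf - φ

First, calculate the photon energy:
E_photon = hf = (6.626×10⁻³⁴ J·s)(4.409e+14 Hz)
E_photon = 1.8234 eV

Then, the maximum kinetic energy:
KE_max = E_photon - φ = 1.8234 eV - 1.63 eV = 0.1934 eV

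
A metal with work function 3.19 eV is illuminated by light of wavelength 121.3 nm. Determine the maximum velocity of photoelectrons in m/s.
1.5727e+06 m/s

First, find the maximum kinetic energy:
E_photon = hc/λ = 10.2213 eV
KE_max = E_photon - φ = 10.2213 - 3.19 = 7.0313 eV

Convert to Joules: KE_max = 7.0313 × 1.602×10⁻¹⁹ J = 1.1265e-18 J

Then use KE = ½mv² to find velocity:
v = √(2·KE/m) = √(2 × 1.1265e-18 J / 9.109e-31 kg)
v = 1.5727e+06 m/s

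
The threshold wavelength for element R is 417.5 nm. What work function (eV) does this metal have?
2.97 eV

At the threshold wavelength, photon energy equals work function:
φ = hc/λ₀

Calculating:
φ = (6.626×10⁻³⁴ J·s)(3×10⁸ m/s) / (417.5×10⁻⁹ m)
φ = 2.97 eV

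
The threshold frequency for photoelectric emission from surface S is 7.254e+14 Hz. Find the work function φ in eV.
3.00 eV

At the threshold frequency, photon energy equals work function:
φ = hf₀

Calculating:
φ = (6.626×10⁻³⁴ J·s)(7.254e+14 Hz)
φ = 3.00 eV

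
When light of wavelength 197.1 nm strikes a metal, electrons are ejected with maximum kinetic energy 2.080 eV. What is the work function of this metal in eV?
4.21 eV

From Einstein's photoelectric equation: KE_max = hf - φ = hc/λ - φ

Rearranging for φ:
φ = hc/λ - KE_max

Calculate photon energy:
E_photon = hc/λ = 6.2904 eV

Therefore:
φ = 6.2904 - 2.080 = 4.21 eV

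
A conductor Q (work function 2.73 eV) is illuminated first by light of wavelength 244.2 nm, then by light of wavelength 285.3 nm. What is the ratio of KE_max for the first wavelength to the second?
1.4527

Using Einstein's equation: KE_max = hc/λ - φ

For λ₁ = 244.2 nm:
E₁ = hc/λ₁ = 5.0772 eV
KE₁ = E₁ - φ = 5.0772 - 2.73 = 2.3472 eV

For λ₂ = 285.3 nm:
E₂ = hc/λ₂ = 4.3457 eV
KE₂ = E₂ - φ = 4.3457 - 2.73 = 1.6157 eV

Ratio: KE₁/KE₂ = 2.3472/1.6157 = 1.4527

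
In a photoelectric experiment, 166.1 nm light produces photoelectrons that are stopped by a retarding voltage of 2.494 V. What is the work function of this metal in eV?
4.97 eV

The stopping potential gives the maximum kinetic energy: KE_max = eV_s = 2.494 eV

From Einstein's photoelectric equation: KE_max = hc/λ - φ
Rearranging: φ = hc/λ - KE_max

Calculate photon energy:
E_photon = hc/λ = (6.626×10⁻³⁴ J·s)(3×10⁸ m/s) / (166.1×10⁻⁹ m) = 7.4644 eV

Therefore:
φ = 7.4644 - 2.494 = 4.97 eV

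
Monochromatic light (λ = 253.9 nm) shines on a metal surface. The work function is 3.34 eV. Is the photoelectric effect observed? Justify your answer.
Yes

For photoemission, the photon energy must exceed the work function.

Photon energy: E = hc/λ = 4.8832 eV
Work function: φ = 3.34 eV

Since E_photon (4.8832 eV) > φ (3.34 eV), photoemission WILL occur.
The threshold wavelength is λ₀ = hc/φ = 371.2 nm.
Since 253.9 nm < 371.2 nm, the light has sufficient energy.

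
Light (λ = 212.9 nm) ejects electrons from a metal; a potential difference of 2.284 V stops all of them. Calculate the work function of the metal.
3.54 eV

The stopping potential gives the maximum kinetic energy: KE_max = eV_s = 2.284 eV

From Einstein's photoelectric equation: KE_max = hc/λ - φ
Rearranging: φ = hc/λ - KE_max

Calculate photon energy:
E_photon = hc/λ = (6.626×10⁻³⁴ J·s)(3×10⁸ m/s) / (212.9×10⁻⁹ m) = 5.8236 eV

Therefore:
φ = 5.8236 - 2.284 = 3.54 eV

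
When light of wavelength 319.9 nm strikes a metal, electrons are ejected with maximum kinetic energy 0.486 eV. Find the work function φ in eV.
3.39 eV

From Einstein's photoelectric equation: KE_max = hf - φ = hc/λ - φ

Rearranging for φ:
φ = hc/λ - KE_max

Calculate photon energy:
E_photon = hc/λ = 3.8757 eV

Therefore:
φ = 3.8757 - 0.486 = 3.39 eV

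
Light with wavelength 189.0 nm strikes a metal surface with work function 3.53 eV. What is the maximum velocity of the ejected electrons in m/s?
1.0324e+06 m/s

First, find the maximum kinetic energy:
E_photon = hc/λ = 6.5600 eV
KE_max = E_photon - φ = 6.5600 - 3.53 = 3.0300 eV

Convert to Joules: KE_max = 3.0300 × 1.602×10⁻¹⁹ J = 4.8546e-19 J

Then use KE = ½mv² to find velocity:
v = √(2·KE/m) = √(2 × 4.8546e-19 J / 9.109e-31 kg)
v = 1.0324e+06 m/s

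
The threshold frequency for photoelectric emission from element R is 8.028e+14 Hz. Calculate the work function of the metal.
3.32 eV

At the threshold frequency, photon energy equals work function:
φ = hf₀

Calculating:
φ = (6.626×10⁻³⁴ J·s)(8.028e+14 Hz)
φ = 3.32 eV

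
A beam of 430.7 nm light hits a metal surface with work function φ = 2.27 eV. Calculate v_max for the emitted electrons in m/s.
4.6272e+05 m/s

First, find the maximum kinetic energy:
E_photon = hc/λ = 2.8787 eV
KE_max = E_photon - φ = 2.8787 - 2.27 = 0.6087 eV

Convert to Joules: KE_max = 0.6087 × 1.602×10⁻¹⁹ J = 9.7519e-20 J

Then use KE = ½mv² to find velocity:
v = √(2·KE/m) = √(2 × 9.7519e-20 J / 9.109e-31 kg)
v = 4.6272e+05 m/s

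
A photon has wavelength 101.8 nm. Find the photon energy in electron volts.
12.1792 eV

Using E = hf = hc/λ:

E = hc/λ = (6.626×10⁻³⁴ J·s)(3×10⁸ m/s) / (101.8×10⁻⁹ m)
E = 12.1792 eV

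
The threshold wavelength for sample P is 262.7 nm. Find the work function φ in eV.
4.72 eV

At the threshold wavelength, photon energy equals work function:
φ = hc/λ₀

Calculating:
φ = (6.626×10⁻³⁴ J·s)(3×10⁸ m/s) / (262.7×10⁻⁹ m)
φ = 4.72 eV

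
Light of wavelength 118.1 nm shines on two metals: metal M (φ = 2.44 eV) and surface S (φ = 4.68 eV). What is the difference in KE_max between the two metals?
2.2400 eV

Using KE_max = hc/λ - φ for each metal:

Photon energy: E = hc/λ = 10.4982 eV

For metal M (φ₁ = 2.44 eV):
KE₁ = E - φ₁ = 10.4982 - 2.44 = 8.0582 eV

For surface S (φ₂ = 4.68 eV):
KE₂ = E - φ₂ = 10.4982 - 4.68 = 5.8182 eV

Difference:
ΔKE = KE₁ - KE₂ = 8.0582 - 5.8182 = 2.2400 eV

Note: The difference equals the difference in work functions: 4.68 - 2.44 = 2.24 eV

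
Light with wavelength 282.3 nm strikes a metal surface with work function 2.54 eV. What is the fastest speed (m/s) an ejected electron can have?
8.0712e+05 m/s

First, find the maximum kinetic energy:
E_photon = hc/λ = 4.3919 eV
KE_max = E_photon - φ = 4.3919 - 2.54 = 1.8519 eV

Convert to Joules: KE_max = 1.8519 × 1.602×10⁻¹⁹ J = 2.9671e-19 J

Then use KE = ½mv² to find velocity:
v = √(2·KE/m) = √(2 × 2.9671e-19 J / 9.109e-31 kg)
v = 8.0712e+05 m/s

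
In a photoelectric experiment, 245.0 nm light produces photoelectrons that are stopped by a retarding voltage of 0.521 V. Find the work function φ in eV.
4.54 eV

The stopping potential gives the maximum kinetic energy: KE_max = eV_s = 0.521 eV

From Einstein's photoelectric equation: KE_max = hc/λ - φ
Rearranging: φ = hc/λ - KE_max

Calculate photon energy:
E_photon = hc/λ = (6.626×10⁻³⁴ J·s)(3×10⁸ m/s) / (245.0×10⁻⁹ m) = 5.0606 eV

Therefore:
φ = 5.0606 - 0.521 = 4.54 eV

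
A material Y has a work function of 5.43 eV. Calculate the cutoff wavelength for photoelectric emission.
228.33 nm

The threshold wavelength is when the photon energy equals the work function:
hc/λ₀ = φ

Solving for λ₀:
λ₀ = hc/φ = (6.626×10⁻³⁴ J·s)(3×10⁸ m/s) / (5.43 eV × 1.602×10⁻¹⁹ J/eV)
λ₀ = 228.33 nm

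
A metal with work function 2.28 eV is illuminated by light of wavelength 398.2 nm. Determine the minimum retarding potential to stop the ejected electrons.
0.8336 V

The stopping potential V_s satisfies: eV_s = KE_max

First, find KE_max using Einstein's equation:
E_photon = hc/λ = 3.1136 eV
KE_max = E_photon - φ = 3.1136 - 2.28 = 0.8336 eV

Since eV_s = KE_max:
V_s = KE_max/e = 0.8336 V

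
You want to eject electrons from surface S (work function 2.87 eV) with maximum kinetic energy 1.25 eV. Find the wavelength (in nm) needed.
300.93 nm

From Einstein's equation: KE_max = hc/λ - φ

Rearranging for λ:
hc/λ = KE_max + φ
λ = hc/(KE_max + φ)

Required photon energy:
E_photon = KE_max + φ = 1.25 + 2.87 = 4.12 eV

Required wavelength:
λ = hc/E_photon = (6.626×10⁻³⁴)(3×10⁸) / (4.12 × 1.602×10⁻¹⁹)
λ = 300.93 nm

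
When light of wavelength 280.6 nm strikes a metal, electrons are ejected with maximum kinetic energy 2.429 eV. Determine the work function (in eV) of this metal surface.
1.99 eV

From Einstein's photoelectric equation: KE_max = hf - φ = hc/λ - φ

Rearranging for φ:
φ = hc/λ - KE_max

Calculate photon energy:
E_photon = hc/λ = 4.4185 eV

Therefore:
φ = 4.4185 - 2.429 = 1.99 eV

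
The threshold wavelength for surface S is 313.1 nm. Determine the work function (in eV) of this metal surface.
3.96 eV

At the threshold wavelength, photon energy equals work function:
φ = hc/λ₀

Calculating:
φ = (6.626×10⁻³⁴ J·s)(3×10⁸ m/s) / (313.1×10⁻⁹ m)
φ = 3.96 eV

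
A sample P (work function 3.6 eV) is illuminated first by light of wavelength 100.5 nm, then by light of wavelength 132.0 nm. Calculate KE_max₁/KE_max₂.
1.5082

Using Einstein's equation: KE_max = hc/λ - φ

For λ₁ = 100.5 nm:
E₁ = hc/λ₁ = 12.3367 eV
KE₁ = E₁ - φ = 12.3367 - 3.6 = 8.7367 eV

For λ₂ = 132.0 nm:
E₂ = hc/λ₂ = 9.3927 eV
KE₂ = E₂ - φ = 9.3927 - 3.6 = 5.7927 eV

Ratio: KE₁/KE₂ = 8.7367/5.7927 = 1.5082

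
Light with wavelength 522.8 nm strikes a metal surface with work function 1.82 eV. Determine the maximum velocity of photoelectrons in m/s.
4.4047e+05 m/s

First, find the maximum kinetic energy:
E_photon = hc/λ = 2.3715 eV
KE_max = E_photon - φ = 2.3715 - 1.82 = 0.5515 eV

Convert to Joules: KE_max = 0.5515 × 1.602×10⁻¹⁹ J = 8.8367e-20 J

Then use KE = ½mv² to find velocity:
v = √(2·KE/m) = √(2 × 8.8367e-20 J / 9.109e-31 kg)
v = 4.4047e+05 m/s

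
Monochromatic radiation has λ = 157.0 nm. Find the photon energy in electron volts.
7.8971 eV

Using E = hf = hc/λ:

E = hc/λ = (6.626×10⁻³⁴ J·s)(3×10⁸ m/s) / (157.0×10⁻⁹ m)
E = 7.8971 eV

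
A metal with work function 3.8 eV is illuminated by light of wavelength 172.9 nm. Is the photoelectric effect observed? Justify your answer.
Yes

For photoemission, the photon energy must exceed the work function.

Photon energy: E = hc/λ = 7.1709 eV
Work function: φ = 3.8 eV

Since E_photon (7.1709 eV) > φ (3.8 eV), photoemission WILL occur.
The threshold wavelength is λ₀ = hc/φ = 326.3 nm.
Since 172.9 nm < 326.3 nm, the light has sufficient energy.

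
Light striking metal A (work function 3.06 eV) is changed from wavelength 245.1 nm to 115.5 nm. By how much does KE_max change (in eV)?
5.6760 eV

Using Einstein's equation: KE_max = hc/λ - φ

For λ₁ = 245.1 nm:
KE₁ = hc/λ₁ - φ = 5.0585 - 3.06 = 1.9985 eV

For λ₂ = 115.5 nm:
KE₂ = hc/λ₂ - φ = 10.7346 - 3.06 = 7.6746 eV

Change in KE:
ΔKE = KE₂ - KE₁ = 7.6746 - 1.9985 = 5.6760 eV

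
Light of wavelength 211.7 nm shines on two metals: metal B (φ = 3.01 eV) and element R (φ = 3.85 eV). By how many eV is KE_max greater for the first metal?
0.8400 eV

Using KE_max = hc/λ - φ for each metal:

Photon energy: E = hc/λ = 5.8566 eV

For metal B (φ₁ = 3.01 eV):
KE₁ = E - φ₁ = 5.8566 - 3.01 = 2.8466 eV

For element R (φ₂ = 3.85 eV):
KE₂ = E - φ₂ = 5.8566 - 3.85 = 2.0066 eV

Difference:
ΔKE = KE₁ - KE₂ = 2.8466 - 2.0066 = 0.8400 eV

Note: The difference equals the difference in work functions: 3.85 - 3.01 = 0.84 eV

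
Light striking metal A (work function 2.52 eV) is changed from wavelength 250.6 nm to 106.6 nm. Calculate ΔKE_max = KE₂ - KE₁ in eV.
6.6833 eV

Using Einstein's equation: KE_max = hc/λ - φ

For λ₁ = 250.6 nm:
KE₁ = hc/λ₁ - φ = 4.9475 - 2.52 = 2.4275 eV

For λ₂ = 106.6 nm:
KE₂ = hc/λ₂ - φ = 11.6308 - 2.52 = 9.1108 eV

Change in KE:
ΔKE = KE₂ - KE₁ = 9.1108 - 2.4275 = 6.6833 eV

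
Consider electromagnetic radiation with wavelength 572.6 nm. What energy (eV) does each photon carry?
2.1653 eV

Using E = hf = hc/λ:

E = hc/λ = (6.626×10⁻³⁴ J·s)(3×10⁸ m/s) / (572.6×10⁻⁹ m)
E = 2.1653 eV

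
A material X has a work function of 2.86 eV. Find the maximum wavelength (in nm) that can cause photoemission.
433.51 nm

The threshold wavelength is when the photon energy equals the work function:
hc/λ₀ = φ

Solving for λ₀:
λ₀ = hc/φ = (6.626×10⁻³⁴ J·s)(3×10⁸ m/s) / (2.86 eV × 1.602×10⁻¹⁹ J/eV)
λ₀ = 433.51 nm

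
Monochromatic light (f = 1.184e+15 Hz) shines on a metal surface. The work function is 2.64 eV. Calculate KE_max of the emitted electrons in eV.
2.2566 eV

Using Einstein's photoelectric equation: KE_max = hf - φ

First, calculate the photon energy:
E_photon = hf = (6.626×10⁻³⁴ J·s)(1.184e+15 Hz)
E_photon = 4.8966 eV

Then, the maximum kinetic energy:
KE_max = E_photon - φ = 4.8966 eV - 2.64 eV = 2.2566 eV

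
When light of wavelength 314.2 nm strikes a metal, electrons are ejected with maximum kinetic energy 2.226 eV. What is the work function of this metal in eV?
1.72 eV

From Einstein's photoelectric equation: KE_max = hf - φ = hc/λ - φ

Rearranging for φ:
φ = hc/λ - KE_max

Calculate photon energy:
E_photon = hc/λ = 3.9460 eV

Therefore:
φ = 3.9460 - 2.226 = 1.72 eV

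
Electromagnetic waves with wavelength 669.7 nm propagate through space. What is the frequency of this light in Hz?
4.4765e+14 Hz

Using the wave equation: c = fλ

Solving for frequency:
f = c/λ = (3×10⁸ m/s) / (669.7×10⁻⁹ m)
f = 4.4765e+14 Hz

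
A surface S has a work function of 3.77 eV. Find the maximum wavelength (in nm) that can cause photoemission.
328.87 nm

The threshold wavelength is when the photon energy equals the work function:
hc/λ₀ = φ

Solving for λ₀:
λ₀ = hc/φ = (6.626×10⁻³⁴ J·s)(3×10⁸ m/s) / (3.77 eV × 1.602×10⁻¹⁹ J/eV)
λ₀ = 328.87 nm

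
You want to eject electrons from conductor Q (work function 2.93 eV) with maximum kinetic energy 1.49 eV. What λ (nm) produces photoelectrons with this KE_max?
280.51 nm

From Einstein's equation: KE_max = hc/λ - φ

Rearranging for λ:
hc/λ = KE_max + φ
λ = hc/(KE_max + φ)

Required photon energy:
E_photon = KE_max + φ = 1.49 + 2.93 = 4.42 eV

Required wavelength:
λ = hc/E_photon = (6.626×10⁻³⁴)(3×10⁸) / (4.42 × 1.602×10⁻¹⁹)
λ = 280.51 nm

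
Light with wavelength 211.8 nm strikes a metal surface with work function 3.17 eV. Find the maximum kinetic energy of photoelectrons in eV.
2.6838 eV

Using Einstein's photoelectric equation: KE_max = hf - φ = hc/λ - φ

First, calculate the photon energy:
E_photon = hc/λ = (6.626×10⁻³⁴ J·s)(3×10⁸ m/s) / (211.8×10⁻⁹ m)
E_photon = 5.8538 eV

Then, the maximum kinetic energy:
KE_max = E_photon - φ = 5.8538 eV - 3.17 eV = 2.6838 eV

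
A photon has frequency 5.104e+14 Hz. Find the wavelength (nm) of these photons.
587.37 nm

Using the wave equation: c = fλ

Solving for wavelength:
λ = c/f = (3×10⁸ m/s) / (5.104e+14 Hz)
λ = 587.37 nm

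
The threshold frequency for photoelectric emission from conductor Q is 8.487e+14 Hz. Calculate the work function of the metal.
3.51 eV

At the threshold frequency, photon energy equals work function:
φ = hf₀

Calculating:
φ = (6.626×10⁻³⁴ J·s)(8.487e+14 Hz)
φ = 3.51 eV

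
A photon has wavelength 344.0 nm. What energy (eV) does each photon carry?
3.6042 eV

Using E = hf = hc/λ:

E = hc/λ = (6.626×10⁻³⁴ J·s)(3×10⁸ m/s) / (344.0×10⁻⁹ m)
E = 3.6042 eV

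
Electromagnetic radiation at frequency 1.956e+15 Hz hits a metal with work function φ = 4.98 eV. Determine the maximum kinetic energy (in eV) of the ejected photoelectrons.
3.1094 eV

Using Einstein's photoelectric equation: KE_max = hf - φ

First, calculate the photon energy:
E_photon = hf = (6.626×10⁻³⁴ J·s)(1.956e+15 Hz)
E_photon = 8.0894 eV

Then, the maximum kinetic energy:
KE_max = E_photon - φ = 8.0894 eV - 4.98 eV = 3.1094 eV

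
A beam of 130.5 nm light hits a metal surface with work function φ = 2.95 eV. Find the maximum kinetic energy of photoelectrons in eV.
6.5507 eV

Using Einstein's photoelectric equation: KE_max = hf - φ = hc/λ - φ

First, calculate the photon energy:
E_photon = hc/λ = (6.626×10⁻³⁴ J·s)(3×10⁸ m/s) / (130.5×10⁻⁹ m)
E_photon = 9.5007 eV

Then, the maximum kinetic energy:
KE_max = E_photon - φ = 9.5007 eV - 2.95 eV = 6.5507 eV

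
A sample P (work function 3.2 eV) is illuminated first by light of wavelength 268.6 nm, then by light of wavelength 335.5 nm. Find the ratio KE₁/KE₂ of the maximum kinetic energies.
2.8576

Using Einstein's equation: KE_max = hc/λ - φ

For λ₁ = 268.6 nm:
E₁ = hc/λ₁ = 4.6159 eV
KE₁ = E₁ - φ = 4.6159 - 3.2 = 1.4159 eV

For λ₂ = 335.5 nm:
E₂ = hc/λ₂ = 3.6955 eV
KE₂ = E₂ - φ = 3.6955 - 3.2 = 0.4955 eV

Ratio: KE₁/KE₂ = 1.4159/0.4955 = 2.8576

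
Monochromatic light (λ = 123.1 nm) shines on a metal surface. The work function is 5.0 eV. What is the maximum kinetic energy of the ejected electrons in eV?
5.0718 eV

Using Einstein's photoelectric equation: KE_max = hf - φ = hc/λ - φ

First, calculate the photon energy:
E_photon = hc/λ = (6.626×10⁻³⁴ J·s)(3×10⁸ m/s) / (123.1×10⁻⁹ m)
E_photon = 10.0718 eV

Then, the maximum kinetic energy:
KE_max = E_photon - φ = 10.0718 eV - 5.0 eV = 5.0718 eV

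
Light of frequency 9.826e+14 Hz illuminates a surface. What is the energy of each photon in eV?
4.0637 eV

Using E = hf:

E = hf = (6.626×10⁻³⁴ J·s)(9.826e+14 Hz)
E = 4.0637 eV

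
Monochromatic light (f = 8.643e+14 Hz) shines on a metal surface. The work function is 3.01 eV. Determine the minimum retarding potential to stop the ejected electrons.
0.5645 V

The stopping potential V_s satisfies: eV_s = KE_max

First, find KE_max using Einstein's equation:
E_photon = hf = (6.626×10⁻³⁴ J·s)(8.643e+14 Hz) = 3.5745 eV
KE_max = E_photon - φ = 3.5745 - 3.01 = 0.5645 eV

Since eV_s = KE_max:
V_s = KE_max/e = 0.5645 V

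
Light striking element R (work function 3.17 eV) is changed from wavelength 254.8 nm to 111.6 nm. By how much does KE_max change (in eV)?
6.2438 eV

Using Einstein's equation: KE_max = hc/λ - φ

For λ₁ = 254.8 nm:
KE₁ = hc/λ₁ - φ = 4.8659 - 3.17 = 1.6959 eV

For λ₂ = 111.6 nm:
KE₂ = hc/λ₂ - φ = 11.1097 - 3.17 = 7.9397 eV

Change in KE:
ΔKE = KE₂ - KE₁ = 7.9397 - 1.6959 = 6.2438 eV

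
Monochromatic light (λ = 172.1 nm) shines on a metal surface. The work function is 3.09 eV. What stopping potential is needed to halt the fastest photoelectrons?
4.1142 V

The stopping potential V_s satisfies: eV_s = KE_max

First, find KE_max using Einstein's equation:
E_photon = hc/λ = 7.2042 eV
KE_max = E_photon - φ = 7.2042 - 3.09 = 4.1142 eV

Since eV_s = KE_max:
V_s = KE_max/e = 4.1142 V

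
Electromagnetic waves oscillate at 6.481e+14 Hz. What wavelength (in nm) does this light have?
462.57 nm

Using the wave equation: c = fλ

Solving for wavelength:
λ = c/f = (3×10⁸ m/s) / (6.481e+14 Hz)
λ = 462.57 nm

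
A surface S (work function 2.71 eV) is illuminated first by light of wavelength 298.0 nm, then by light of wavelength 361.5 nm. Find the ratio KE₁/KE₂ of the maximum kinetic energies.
2.0154

Using Einstein's equation: KE_max = hc/λ - φ

For λ₁ = 298.0 nm:
E₁ = hc/λ₁ = 4.1605 eV
KE₁ = E₁ - φ = 4.1605 - 2.71 = 1.4505 eV

For λ₂ = 361.5 nm:
E₂ = hc/λ₂ = 3.4297 eV
KE₂ = E₂ - φ = 3.4297 - 2.71 = 0.7197 eV

Ratio: KE₁/KE₂ = 1.4505/0.7197 = 2.0154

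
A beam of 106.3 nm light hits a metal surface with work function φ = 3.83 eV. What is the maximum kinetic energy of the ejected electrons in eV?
7.8336 eV

Using Einstein's photoelectric equation: KE_max = hf - φ = hc/λ - φ

First, calculate the photon energy:
E_photon = hc/λ = (6.626×10⁻³⁴ J·s)(3×10⁸ m/s) / (106.3×10⁻⁹ m)
E_photon = 11.6636 eV

Then, the maximum kinetic energy:
KE_max = E_photon - φ = 11.6636 eV - 3.83 eV = 7.8336 eV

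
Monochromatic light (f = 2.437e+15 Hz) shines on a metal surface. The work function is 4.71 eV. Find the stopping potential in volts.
5.3686 V

The stopping potential V_s satisfies: eV_s = KE_max

First, find KE_max using Einstein's equation:
E_photon = hf = (6.626×10⁻³⁴ J·s)(2.437e+15 Hz) = 10.0786 eV
KE_max = E_photon - φ = 10.0786 - 4.71 = 5.3686 eV

Since eV_s = KE_max:
V_s = KE_max/e = 5.3686 V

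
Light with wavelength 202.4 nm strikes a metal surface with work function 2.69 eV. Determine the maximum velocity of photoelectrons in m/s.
1.0993e+06 m/s

First, find the maximum kinetic energy:
E_photon = hc/λ = 6.1257 eV
KE_max = E_photon - φ = 6.1257 - 2.69 = 3.4357 eV

Convert to Joules: KE_max = 3.4357 × 1.602×10⁻¹⁹ J = 5.5046e-19 J

Then use KE = ½mv² to find velocity:
v = √(2·KE/m) = √(2 × 5.5046e-19 J / 9.109e-31 kg)
v = 1.0993e+06 m/s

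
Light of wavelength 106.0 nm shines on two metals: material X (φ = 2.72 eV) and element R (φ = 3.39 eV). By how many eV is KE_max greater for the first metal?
0.6700 eV

Using KE_max = hc/λ - φ for each metal:

Photon energy: E = hc/λ = 11.6966 eV

For material X (φ₁ = 2.72 eV):
KE₁ = E - φ₁ = 11.6966 - 2.72 = 8.9766 eV

For element R (φ₂ = 3.39 eV):
KE₂ = E - φ₂ = 11.6966 - 3.39 = 8.3066 eV

Difference:
ΔKE = KE₁ - KE₂ = 8.9766 - 8.3066 = 0.6700 eV

Note: The difference equals the difference in work functions: 3.39 - 2.72 = 0.67 eV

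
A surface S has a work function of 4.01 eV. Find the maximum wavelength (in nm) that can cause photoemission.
309.19 nm

The threshold wavelength is when the photon energy equals the work function:
hc/λ₀ = φ

Solving for λ₀:
λ₀ = hc/φ = (6.626×10⁻³⁴ J·s)(3×10⁸ m/s) / (4.01 eV × 1.602×10⁻¹⁹ J/eV)
λ₀ = 309.19 nm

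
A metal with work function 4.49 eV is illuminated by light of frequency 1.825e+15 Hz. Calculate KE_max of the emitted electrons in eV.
3.0576 eV

Using Einstein's photoelectric equation: KE_max = hf - φ

First, calculate the photon energy:
E_photon = hf = (6.626×10⁻³⁴ J·s)(1.825e+15 Hz)
E_photon = 7.5476 eV

Then, the maximum kinetic energy:
KE_max = E_photon - φ = 7.5476 eV - 4.49 eV = 3.0576 eV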